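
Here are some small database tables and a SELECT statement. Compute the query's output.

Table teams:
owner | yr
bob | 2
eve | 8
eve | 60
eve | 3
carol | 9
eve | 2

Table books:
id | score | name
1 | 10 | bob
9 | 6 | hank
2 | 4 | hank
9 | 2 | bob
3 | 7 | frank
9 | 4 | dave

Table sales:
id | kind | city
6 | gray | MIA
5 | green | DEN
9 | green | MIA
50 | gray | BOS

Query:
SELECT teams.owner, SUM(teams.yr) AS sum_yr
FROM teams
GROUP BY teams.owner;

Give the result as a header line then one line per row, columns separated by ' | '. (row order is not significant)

== RESULT ==
teams.owner | sum_yr
bob | 2
eve | 73
carol | 9

Derivation:
After GROUP BY (3 rows):
teams.owner | sum_yr
bob | 2
eve | 73
carol | 9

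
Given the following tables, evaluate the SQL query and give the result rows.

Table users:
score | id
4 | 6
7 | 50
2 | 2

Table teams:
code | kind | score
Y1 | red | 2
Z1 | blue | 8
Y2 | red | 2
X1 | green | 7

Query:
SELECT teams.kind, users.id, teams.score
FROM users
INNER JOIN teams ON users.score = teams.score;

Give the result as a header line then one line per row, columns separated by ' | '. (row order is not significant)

== RESULT ==
teams.kind | users.id | teams.score
green | 50 | 7
red | 2 | 2
red | 2 | 2

Derivation:
After JOIN teams (3 rows):
users.score | users.id | teams.code | teams.kind | teams.score
7 | 50 | X1 | green | 7
2 | 2 | Y1 | red | 2
2 | 2 | Y2 | red | 2
After SELECT (3 rows):
teams.kind | users.id | teams.score
green | 50 | 7
red | 2 | 2
red | 2 | 2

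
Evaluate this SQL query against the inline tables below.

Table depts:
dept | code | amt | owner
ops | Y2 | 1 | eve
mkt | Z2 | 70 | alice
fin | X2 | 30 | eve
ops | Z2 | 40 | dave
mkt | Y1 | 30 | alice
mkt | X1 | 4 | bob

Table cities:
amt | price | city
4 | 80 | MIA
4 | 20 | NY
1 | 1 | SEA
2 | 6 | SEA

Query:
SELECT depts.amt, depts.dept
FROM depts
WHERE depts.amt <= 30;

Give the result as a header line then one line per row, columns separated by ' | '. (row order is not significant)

== RESULT ==
depts.amt | depts.dept
1 | ops
30 | fin
30 | mkt
4 | mkt

Derivation:
After WHERE (4 rows):
depts.dept | depts.code | depts.amt | depts.owner
ops | Y2 | 1 | eve
fin | X2 | 30 | eve
mkt | Y1 | 30 | alice
mkt | X1 | 4 | bob
After SELECT (4 rows):
depts.amt | depts.dept
1 | ops
30 | fin
30 | mkt
4 | mkt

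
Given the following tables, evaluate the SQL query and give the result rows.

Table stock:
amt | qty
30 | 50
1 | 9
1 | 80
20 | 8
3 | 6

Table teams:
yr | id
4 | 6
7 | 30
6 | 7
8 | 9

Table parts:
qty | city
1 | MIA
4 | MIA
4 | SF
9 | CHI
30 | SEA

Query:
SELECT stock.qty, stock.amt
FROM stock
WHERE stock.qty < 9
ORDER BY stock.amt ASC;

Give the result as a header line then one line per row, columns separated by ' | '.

== RESULT ==
stock.qty | stock.amt
6 | 3
8 | 20

Derivation:
After WHERE (2 rows):
stock.amt | stock.qty
20 | 8
3 | 6
After SELECT (2 rows):
stock.qty | stock.amt
8 | 20
6 | 3
After ORDER BY (2 rows):
stock.qty | stock.amt
6 | 3
8 | 20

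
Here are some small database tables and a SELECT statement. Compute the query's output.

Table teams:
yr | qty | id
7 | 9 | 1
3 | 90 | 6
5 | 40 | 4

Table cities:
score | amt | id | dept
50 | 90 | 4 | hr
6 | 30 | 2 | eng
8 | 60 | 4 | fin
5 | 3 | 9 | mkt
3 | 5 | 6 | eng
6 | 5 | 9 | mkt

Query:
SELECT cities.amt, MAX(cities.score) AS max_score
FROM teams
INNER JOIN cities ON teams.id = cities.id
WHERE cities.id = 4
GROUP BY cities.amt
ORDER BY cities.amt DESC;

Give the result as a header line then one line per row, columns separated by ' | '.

After JOIN cities (3 rows):
teams.yr | teams.qty | teams.id | cities.score | cities.amt | cities.id | cities.dept
3 | 90 | 6 | 3 | 5 | 6 | eng
5 | 40 | 4 | 50 | 90 | 4 | hr
5 | 40 | 4 | 8 | 60 | 4 | fin
After WHERE (2 rows):
teams.yr | teams.qty | teams.id | cities.score | cities.amt | cities.id | cities.dept
5 | 40 | 4 | 50 | 90 | 4 | hr
5 | 40 | 4 | 8 | 60 | 4 | fin
After GROUP BY (2 rows):
cities.amt | max_score
90 | 50
60 | 8
After ORDER BY (2 rows):
cities.amt | max_score
90 | 50
60 | 8

== RESULT ==
cities.amt | max_score
90 | 50
60 | 8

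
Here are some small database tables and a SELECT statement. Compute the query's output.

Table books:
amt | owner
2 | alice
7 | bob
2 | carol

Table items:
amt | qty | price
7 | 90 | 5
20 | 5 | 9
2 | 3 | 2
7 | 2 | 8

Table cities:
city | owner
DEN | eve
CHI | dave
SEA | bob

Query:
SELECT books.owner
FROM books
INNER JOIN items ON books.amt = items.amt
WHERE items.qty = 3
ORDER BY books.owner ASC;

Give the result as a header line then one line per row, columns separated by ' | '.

After JOIN items (4 rows):
books.amt | books.owner | items.amt | items.qty | items.price
2 | alice | 2 | 3 | 2
7 | bob | 7 | 90 | 5
7 | bob | 7 | 2 | 8
2 | carol | 2 | 3 | 2
After WHERE (2 rows):
books.amt | books.owner | items.amt | items.qty | items.price
2 | alice | 2 | 3 | 2
2 | carol | 2 | 3 | 2
After SELECT (2 rows):
books.owner
alice
carol
After ORDER BY (2 rows):
books.owner
alice
carol

== RESULT ==
books.owner
alice
carol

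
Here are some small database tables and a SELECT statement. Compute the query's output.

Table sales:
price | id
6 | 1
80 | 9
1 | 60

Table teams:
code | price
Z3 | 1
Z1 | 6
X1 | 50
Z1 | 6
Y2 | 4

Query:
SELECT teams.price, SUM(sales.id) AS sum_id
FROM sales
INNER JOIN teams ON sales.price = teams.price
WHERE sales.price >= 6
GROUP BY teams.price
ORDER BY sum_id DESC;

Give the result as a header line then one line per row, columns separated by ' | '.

== RESULT ==
teams.price | sum_id
6 | 2

Derivation:
After JOIN teams (3 rows):
sales.price | sales.id | teams.code | teams.price
6 | 1 | Z1 | 6
6 | 1 | Z1 | 6
1 | 60 | Z3 | 1
After WHERE (2 rows):
sales.price | sales.id | teams.code | teams.price
6 | 1 | Z1 | 6
6 | 1 | Z1 | 6
After GROUP BY (1 rows):
teams.price | sum_id
6 | 2
After ORDER BY (1 rows):
teams.price | sum_id
6 | 2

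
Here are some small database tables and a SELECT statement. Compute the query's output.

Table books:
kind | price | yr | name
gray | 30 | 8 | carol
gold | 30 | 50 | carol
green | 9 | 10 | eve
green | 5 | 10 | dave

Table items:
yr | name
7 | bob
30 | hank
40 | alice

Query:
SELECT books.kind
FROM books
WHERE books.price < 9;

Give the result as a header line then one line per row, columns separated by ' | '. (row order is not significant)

== RESULT ==
books.kind
green

Derivation:
After WHERE (1 rows):
books.kind | books.price | books.yr | books.name
green | 5 | 10 | dave
After SELECT (1 rows):
books.kind
green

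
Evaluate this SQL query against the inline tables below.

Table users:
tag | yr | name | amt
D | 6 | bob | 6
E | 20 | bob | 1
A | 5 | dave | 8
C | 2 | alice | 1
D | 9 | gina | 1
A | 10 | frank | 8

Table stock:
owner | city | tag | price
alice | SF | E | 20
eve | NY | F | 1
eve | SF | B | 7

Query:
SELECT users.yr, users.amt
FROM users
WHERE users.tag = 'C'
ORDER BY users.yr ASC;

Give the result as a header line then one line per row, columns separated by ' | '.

== RESULT ==
users.yr | users.amt
2 | 1

Derivation:
After WHERE (1 rows):
users.tag | users.yr | users.name | users.amt
C | 2 | alice | 1
After SELECT (1 rows):
users.yr | users.amt
2 | 1
After ORDER BY (1 rows):
users.yr | users.amt
2 | 1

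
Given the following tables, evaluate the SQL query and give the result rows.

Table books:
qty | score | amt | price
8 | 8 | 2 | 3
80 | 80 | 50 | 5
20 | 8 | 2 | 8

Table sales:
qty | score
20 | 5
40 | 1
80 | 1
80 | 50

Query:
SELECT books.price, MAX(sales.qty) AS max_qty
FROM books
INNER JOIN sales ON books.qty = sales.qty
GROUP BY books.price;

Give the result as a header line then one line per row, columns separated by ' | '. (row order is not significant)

== RESULT ==
books.price | max_qty
5 | 80
8 | 20

Derivation:
After JOIN sales (3 rows):
books.qty | books.score | books.amt | books.price | sales.qty | sales.score
80 | 80 | 50 | 5 | 80 | 1
80 | 80 | 50 | 5 | 80 | 50
20 | 8 | 2 | 8 | 20 | 5
After GROUP BY (2 rows):
books.price | max_qty
5 | 80
8 | 20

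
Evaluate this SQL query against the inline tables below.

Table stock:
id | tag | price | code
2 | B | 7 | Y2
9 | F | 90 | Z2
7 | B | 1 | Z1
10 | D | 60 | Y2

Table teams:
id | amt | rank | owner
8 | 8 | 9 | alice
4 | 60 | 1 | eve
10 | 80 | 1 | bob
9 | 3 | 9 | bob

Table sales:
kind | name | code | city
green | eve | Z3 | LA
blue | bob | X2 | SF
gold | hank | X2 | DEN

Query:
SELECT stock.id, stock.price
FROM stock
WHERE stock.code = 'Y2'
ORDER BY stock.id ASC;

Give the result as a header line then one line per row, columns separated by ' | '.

== RESULT ==
stock.id | stock.price
2 | 7
10 | 60

Derivation:
After WHERE (2 rows):
stock.id | stock.tag | stock.price | stock.code
2 | B | 7 | Y2
10 | D | 60 | Y2
After SELECT (2 rows):
stock.id | stock.price
2 | 7
10 | 60
After ORDER BY (2 rows):
stock.id | stock.price
2 | 7
10 | 60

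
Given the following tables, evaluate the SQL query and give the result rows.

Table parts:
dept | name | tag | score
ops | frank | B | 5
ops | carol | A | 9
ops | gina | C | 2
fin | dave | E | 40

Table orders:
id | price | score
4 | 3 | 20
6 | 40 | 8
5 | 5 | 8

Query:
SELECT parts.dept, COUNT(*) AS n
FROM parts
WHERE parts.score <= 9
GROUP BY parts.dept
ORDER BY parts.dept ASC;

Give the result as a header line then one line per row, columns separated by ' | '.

== RESULT ==
parts.dept | n
ops | 3

Derivation:
After WHERE (3 rows):
parts.dept | parts.name | parts.tag | parts.score
ops | frank | B | 5
ops | carol | A | 9
ops | gina | C | 2
After GROUP BY (1 rows):
parts.dept | n
ops | 3
After ORDER BY (1 rows):
parts.dept | n
ops | 3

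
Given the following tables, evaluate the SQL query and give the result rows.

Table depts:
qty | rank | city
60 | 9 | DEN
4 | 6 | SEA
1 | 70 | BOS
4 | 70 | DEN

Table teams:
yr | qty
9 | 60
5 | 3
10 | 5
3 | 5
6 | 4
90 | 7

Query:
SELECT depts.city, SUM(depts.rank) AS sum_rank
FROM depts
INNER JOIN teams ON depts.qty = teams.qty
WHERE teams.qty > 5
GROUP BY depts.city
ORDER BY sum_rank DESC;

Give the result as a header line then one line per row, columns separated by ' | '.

After JOIN teams (3 rows):
depts.qty | depts.rank | depts.city | teams.yr | teams.qty
60 | 9 | DEN | 9 | 60
4 | 6 | SEA | 6 | 4
4 | 70 | DEN | 6 | 4
After WHERE (1 rows):
depts.qty | depts.rank | depts.city | teams.yr | teams.qty
60 | 9 | DEN | 9 | 60
After GROUP BY (1 rows):
depts.city | sum_rank
DEN | 9
After ORDER BY (1 rows):
depts.city | sum_rank
DEN | 9

== RESULT ==
depts.city | sum_rank
DEN | 9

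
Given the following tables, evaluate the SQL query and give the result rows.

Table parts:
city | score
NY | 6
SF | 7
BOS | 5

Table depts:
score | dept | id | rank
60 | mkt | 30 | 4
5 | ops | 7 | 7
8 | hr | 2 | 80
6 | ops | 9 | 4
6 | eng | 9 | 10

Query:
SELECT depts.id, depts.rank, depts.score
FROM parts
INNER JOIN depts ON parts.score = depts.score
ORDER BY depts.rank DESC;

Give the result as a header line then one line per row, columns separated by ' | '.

After JOIN depts (3 rows):
parts.city | parts.score | depts.score | depts.dept | depts.id | depts.rank
NY | 6 | 6 | ops | 9 | 4
NY | 6 | 6 | eng | 9 | 10
BOS | 5 | 5 | ops | 7 | 7
After SELECT (3 rows):
depts.id | depts.rank | depts.score
9 | 4 | 6
9 | 10 | 6
7 | 7 | 5
After ORDER BY (3 rows):
depts.id | depts.rank | depts.score
9 | 10 | 6
7 | 7 | 5
9 | 4 | 6

== RESULT ==
depts.id | depts.rank | depts.score
9 | 10 | 6
7 | 7 | 5
9 | 4 | 6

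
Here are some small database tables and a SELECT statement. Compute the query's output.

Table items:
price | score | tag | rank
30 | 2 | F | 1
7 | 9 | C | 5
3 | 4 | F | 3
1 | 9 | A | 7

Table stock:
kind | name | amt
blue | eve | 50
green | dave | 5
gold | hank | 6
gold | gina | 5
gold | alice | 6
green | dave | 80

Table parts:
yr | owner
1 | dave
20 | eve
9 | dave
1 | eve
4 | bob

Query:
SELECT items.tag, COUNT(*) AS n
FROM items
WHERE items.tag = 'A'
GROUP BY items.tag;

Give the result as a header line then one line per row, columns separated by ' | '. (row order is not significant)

== RESULT ==
items.tag | n
A | 1

Derivation:
After WHERE (1 rows):
items.price | items.score | items.tag | items.rank
1 | 9 | A | 7
After GROUP BY (1 rows):
items.tag | n
A | 1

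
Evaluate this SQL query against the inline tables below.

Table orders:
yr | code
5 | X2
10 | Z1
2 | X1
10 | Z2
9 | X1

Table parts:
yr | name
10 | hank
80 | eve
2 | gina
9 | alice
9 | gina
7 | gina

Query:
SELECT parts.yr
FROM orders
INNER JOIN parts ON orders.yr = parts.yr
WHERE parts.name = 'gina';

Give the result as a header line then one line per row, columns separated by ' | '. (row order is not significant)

After JOIN parts (5 rows):
orders.yr | orders.code | parts.yr | parts.name
10 | Z1 | 10 | hank
2 | X1 | 2 | gina
10 | Z2 | 10 | hank
9 | X1 | 9 | alice
9 | X1 | 9 | gina
After WHERE (2 rows):
orders.yr | orders.code | parts.yr | parts.name
2 | X1 | 2 | gina
9 | X1 | 9 | gina
After SELECT (2 rows):
parts.yr
2
9

== RESULT ==
parts.yr
2
9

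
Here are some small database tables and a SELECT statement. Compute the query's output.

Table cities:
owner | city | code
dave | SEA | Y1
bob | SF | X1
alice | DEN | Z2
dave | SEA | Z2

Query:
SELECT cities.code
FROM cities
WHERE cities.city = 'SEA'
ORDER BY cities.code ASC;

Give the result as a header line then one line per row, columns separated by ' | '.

== RESULT ==
cities.code
Y1
Z2

Derivation:
After WHERE (2 rows):
cities.owner | cities.city | cities.code
dave | SEA | Y1
dave | SEA | Z2
After SELECT (2 rows):
cities.code
Y1
Z2
After ORDER BY (2 rows):
cities.code
Y1
Z2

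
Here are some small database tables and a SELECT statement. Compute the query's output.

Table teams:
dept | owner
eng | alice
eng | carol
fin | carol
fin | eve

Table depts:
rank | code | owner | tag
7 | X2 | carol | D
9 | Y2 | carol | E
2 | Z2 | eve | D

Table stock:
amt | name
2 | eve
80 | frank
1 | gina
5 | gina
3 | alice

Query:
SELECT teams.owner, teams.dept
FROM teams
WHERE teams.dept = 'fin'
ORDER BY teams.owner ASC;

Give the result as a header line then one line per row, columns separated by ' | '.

== RESULT ==
teams.owner | teams.dept
carol | fin
eve | fin

Derivation:
After WHERE (2 rows):
teams.dept | teams.owner
fin | carol
fin | eve
After SELECT (2 rows):
teams.owner | teams.dept
carol | fin
eve | fin
After ORDER BY (2 rows):
teams.owner | teams.dept
carol | fin
eve | fin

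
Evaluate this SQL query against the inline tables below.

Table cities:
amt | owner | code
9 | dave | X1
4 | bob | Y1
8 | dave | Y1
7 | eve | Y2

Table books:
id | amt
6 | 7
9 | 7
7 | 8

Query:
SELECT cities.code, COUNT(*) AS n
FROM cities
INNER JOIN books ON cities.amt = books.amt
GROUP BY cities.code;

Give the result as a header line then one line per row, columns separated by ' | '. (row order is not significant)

== RESULT ==
cities.code | n
Y1 | 1
Y2 | 2

Derivation:
After JOIN books (3 rows):
cities.amt | cities.owner | cities.code | books.id | books.amt
8 | dave | Y1 | 7 | 8
7 | eve | Y2 | 6 | 7
7 | eve | Y2 | 9 | 7
After GROUP BY (2 rows):
cities.code | n
Y1 | 1
Y2 | 2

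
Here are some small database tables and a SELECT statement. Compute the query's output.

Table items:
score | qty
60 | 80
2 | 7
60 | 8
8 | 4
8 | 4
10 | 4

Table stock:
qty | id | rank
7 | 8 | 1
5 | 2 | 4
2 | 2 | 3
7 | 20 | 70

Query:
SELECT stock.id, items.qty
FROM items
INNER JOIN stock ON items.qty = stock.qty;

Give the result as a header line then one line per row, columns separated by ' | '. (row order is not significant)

== RESULT ==
stock.id | items.qty
8 | 7
20 | 7

Derivation:
After JOIN stock (2 rows):
items.score | items.qty | stock.qty | stock.id | stock.rank
2 | 7 | 7 | 8 | 1
2 | 7 | 7 | 20 | 70
After SELECT (2 rows):
stock.id | items.qty
8 | 7
20 | 7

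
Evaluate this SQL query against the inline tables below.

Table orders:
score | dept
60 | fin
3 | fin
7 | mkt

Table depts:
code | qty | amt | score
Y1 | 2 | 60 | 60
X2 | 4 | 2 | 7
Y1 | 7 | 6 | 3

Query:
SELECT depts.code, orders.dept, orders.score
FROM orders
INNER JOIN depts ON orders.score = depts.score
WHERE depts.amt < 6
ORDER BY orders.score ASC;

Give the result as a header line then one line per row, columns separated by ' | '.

== RESULT ==
depts.code | orders.dept | orders.score
X2 | mkt | 7

Derivation:
After JOIN depts (3 rows):
orders.score | orders.dept | depts.code | depts.qty | depts.amt | depts.score
60 | fin | Y1 | 2 | 60 | 60
3 | fin | Y1 | 7 | 6 | 3
7 | mkt | X2 | 4 | 2 | 7
After WHERE (1 rows):
orders.score | orders.dept | depts.code | depts.qty | depts.amt | depts.score
7 | mkt | X2 | 4 | 2 | 7
After SELECT (1 rows):
depts.code | orders.dept | orders.score
X2 | mkt | 7
After ORDER BY (1 rows):
depts.code | orders.dept | orders.score
X2 | mkt | 7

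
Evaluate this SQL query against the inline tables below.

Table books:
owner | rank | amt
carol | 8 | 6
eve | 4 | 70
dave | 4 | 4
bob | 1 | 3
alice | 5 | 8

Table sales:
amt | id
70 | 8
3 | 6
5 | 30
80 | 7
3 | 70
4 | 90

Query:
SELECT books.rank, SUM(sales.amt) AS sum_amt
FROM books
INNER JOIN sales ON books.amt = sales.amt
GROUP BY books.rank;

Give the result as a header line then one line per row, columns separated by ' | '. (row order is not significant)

After JOIN sales (4 rows):
books.owner | books.rank | books.amt | sales.amt | sales.id
eve | 4 | 70 | 70 | 8
dave | 4 | 4 | 4 | 90
bob | 1 | 3 | 3 | 6
bob | 1 | 3 | 3 | 70
After GROUP BY (2 rows):
books.rank | sum_amt
4 | 74
1 | 6

== RESULT ==
books.rank | sum_amt
4 | 74
1 | 6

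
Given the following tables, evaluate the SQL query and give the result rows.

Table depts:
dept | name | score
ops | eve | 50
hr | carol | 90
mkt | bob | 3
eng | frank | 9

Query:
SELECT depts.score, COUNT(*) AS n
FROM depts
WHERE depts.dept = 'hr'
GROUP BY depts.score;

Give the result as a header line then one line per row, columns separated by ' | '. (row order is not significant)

== RESULT ==
depts.score | n
90 | 1

Derivation:
After WHERE (1 rows):
depts.dept | depts.name | depts.score
hr | carol | 90
After GROUP BY (1 rows):
depts.score | n
90 | 1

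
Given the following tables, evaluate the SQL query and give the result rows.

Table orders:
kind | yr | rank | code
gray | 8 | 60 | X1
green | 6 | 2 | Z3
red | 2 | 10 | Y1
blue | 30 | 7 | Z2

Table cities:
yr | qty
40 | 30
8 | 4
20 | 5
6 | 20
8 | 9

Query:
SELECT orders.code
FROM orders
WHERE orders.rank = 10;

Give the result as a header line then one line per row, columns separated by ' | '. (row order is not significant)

After WHERE (1 rows):
orders.kind | orders.yr | orders.rank | orders.code
red | 2 | 10 | Y1
After SELECT (1 rows):
orders.code
Y1

== RESULT ==
orders.code
Y1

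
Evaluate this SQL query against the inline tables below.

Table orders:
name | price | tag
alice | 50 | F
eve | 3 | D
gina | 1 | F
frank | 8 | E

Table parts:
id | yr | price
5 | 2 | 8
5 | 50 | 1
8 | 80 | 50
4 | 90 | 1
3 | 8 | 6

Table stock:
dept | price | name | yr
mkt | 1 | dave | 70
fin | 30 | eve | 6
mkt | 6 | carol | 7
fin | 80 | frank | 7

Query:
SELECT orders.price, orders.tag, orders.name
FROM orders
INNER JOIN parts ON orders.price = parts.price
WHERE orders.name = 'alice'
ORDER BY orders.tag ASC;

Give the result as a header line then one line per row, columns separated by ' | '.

== RESULT ==
orders.price | orders.tag | orders.name
50 | F | alice

Derivation:
After JOIN parts (4 rows):
orders.name | orders.price | orders.tag | parts.id | parts.yr | parts.price
alice | 50 | F | 8 | 80 | 50
gina | 1 | F | 5 | 50 | 1
gina | 1 | F | 4 | 90 | 1
frank | 8 | E | 5 | 2 | 8
After WHERE (1 rows):
orders.name | orders.price | orders.tag | parts.id | parts.yr | parts.price
alice | 50 | F | 8 | 80 | 50
After SELECT (1 rows):
orders.price | orders.tag | orders.name
50 | F | alice
After ORDER BY (1 rows):
orders.price | orders.tag | orders.name
50 | F | alice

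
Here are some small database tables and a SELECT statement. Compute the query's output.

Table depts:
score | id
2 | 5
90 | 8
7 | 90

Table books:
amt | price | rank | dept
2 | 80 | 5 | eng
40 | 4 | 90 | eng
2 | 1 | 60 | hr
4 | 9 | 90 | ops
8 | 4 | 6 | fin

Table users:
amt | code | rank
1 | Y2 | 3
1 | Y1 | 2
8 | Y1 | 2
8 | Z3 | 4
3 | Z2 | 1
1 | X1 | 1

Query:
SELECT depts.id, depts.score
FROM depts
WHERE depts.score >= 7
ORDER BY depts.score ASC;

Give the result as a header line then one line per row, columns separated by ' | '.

== RESULT ==
depts.id | depts.score
90 | 7
8 | 90

Derivation:
After WHERE (2 rows):
depts.score | depts.id
90 | 8
7 | 90
After SELECT (2 rows):
depts.id | depts.score
8 | 90
90 | 7
After ORDER BY (2 rows):
depts.id | depts.score
90 | 7
8 | 90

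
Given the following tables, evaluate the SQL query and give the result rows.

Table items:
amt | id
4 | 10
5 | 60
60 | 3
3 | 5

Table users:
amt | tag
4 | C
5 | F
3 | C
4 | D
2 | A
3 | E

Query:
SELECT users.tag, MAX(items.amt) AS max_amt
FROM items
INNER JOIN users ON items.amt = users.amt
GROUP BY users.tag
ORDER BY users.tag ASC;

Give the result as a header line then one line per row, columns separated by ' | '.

== RESULT ==
users.tag | max_amt
C | 4
D | 4
E | 3
F | 5

Derivation:
After JOIN users (5 rows):
items.amt | items.id | users.amt | users.tag
4 | 10 | 4 | C
4 | 10 | 4 | D
5 | 60 | 5 | F
3 | 5 | 3 | C
3 | 5 | 3 | E
After GROUP BY (4 rows):
users.tag | max_amt
C | 4
D | 4
F | 5
E | 3
After ORDER BY (4 rows):
users.tag | max_amt
C | 4
D | 4
E | 3
F | 5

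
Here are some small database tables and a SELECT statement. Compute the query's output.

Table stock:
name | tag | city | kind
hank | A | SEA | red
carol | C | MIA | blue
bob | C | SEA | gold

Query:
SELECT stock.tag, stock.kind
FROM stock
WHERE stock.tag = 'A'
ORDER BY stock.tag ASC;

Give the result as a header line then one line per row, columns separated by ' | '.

After WHERE (1 rows):
stock.name | stock.tag | stock.city | stock.kind
hank | A | SEA | red
After SELECT (1 rows):
stock.tag | stock.kind
A | red
After ORDER BY (1 rows):
stock.tag | stock.kind
A | red

== RESULT ==
stock.tag | stock.kind
A | red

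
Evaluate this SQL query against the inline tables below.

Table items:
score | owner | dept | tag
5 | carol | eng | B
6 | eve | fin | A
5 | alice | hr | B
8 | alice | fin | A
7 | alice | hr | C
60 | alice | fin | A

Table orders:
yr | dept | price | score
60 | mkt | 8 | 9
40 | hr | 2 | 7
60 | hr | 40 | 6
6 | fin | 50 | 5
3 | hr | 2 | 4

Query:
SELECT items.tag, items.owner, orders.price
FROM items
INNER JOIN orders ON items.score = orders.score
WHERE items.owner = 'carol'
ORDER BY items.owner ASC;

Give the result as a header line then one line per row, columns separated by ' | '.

After JOIN orders (4 rows):
items.score | items.owner | items.dept | items.tag | orders.yr | orders.dept | orders.price | orders.score
5 | carol | eng | B | 6 | fin | 50 | 5
6 | eve | fin | A | 60 | hr | 40 | 6
5 | alice | hr | B | 6 | fin | 50 | 5
7 | alice | hr | C | 40 | hr | 2 | 7
After WHERE (1 rows):
items.score | items.owner | items.dept | items.tag | orders.yr | orders.dept | orders.price | orders.score
5 | carol | eng | B | 6 | fin | 50 | 5
After SELECT (1 rows):
items.tag | items.owner | orders.price
B | carol | 50
After ORDER BY (1 rows):
items.tag | items.owner | orders.price
B | carol | 50

== RESULT ==
items.tag | items.owner | orders.price
B | carol | 50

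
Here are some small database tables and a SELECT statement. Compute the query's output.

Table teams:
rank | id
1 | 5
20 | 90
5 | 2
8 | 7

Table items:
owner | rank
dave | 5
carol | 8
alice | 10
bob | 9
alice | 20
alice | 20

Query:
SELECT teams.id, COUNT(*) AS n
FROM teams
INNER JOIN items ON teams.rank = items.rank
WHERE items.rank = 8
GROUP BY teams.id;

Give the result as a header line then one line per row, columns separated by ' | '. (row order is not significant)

== RESULT ==
teams.id | n
7 | 1

Derivation:
After JOIN items (4 rows):
teams.rank | teams.id | items.owner | items.rank
20 | 90 | alice | 20
20 | 90 | alice | 20
5 | 2 | dave | 5
8 | 7 | carol | 8
After WHERE (1 rows):
teams.rank | teams.id | items.owner | items.rank
8 | 7 | carol | 8
After GROUP BY (1 rows):
teams.id | n
7 | 1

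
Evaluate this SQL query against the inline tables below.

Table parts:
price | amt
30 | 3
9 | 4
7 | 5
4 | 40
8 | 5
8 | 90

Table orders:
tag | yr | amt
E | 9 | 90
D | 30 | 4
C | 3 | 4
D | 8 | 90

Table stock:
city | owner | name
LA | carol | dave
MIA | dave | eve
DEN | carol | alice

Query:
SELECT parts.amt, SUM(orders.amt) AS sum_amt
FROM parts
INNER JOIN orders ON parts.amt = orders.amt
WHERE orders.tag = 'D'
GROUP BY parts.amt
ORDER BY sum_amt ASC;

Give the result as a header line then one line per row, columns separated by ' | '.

== RESULT ==
parts.amt | sum_amt
4 | 4
90 | 90

Derivation:
After JOIN orders (4 rows):
parts.price | parts.amt | orders.tag | orders.yr | orders.amt
9 | 4 | D | 30 | 4
9 | 4 | C | 3 | 4
8 | 90 | E | 9 | 90
8 | 90 | D | 8 | 90
After WHERE (2 rows):
parts.price | parts.amt | orders.tag | orders.yr | orders.amt
9 | 4 | D | 30 | 4
8 | 90 | D | 8 | 90
After GROUP BY (2 rows):
parts.amt | sum_amt
4 | 4
90 | 90
After ORDER BY (2 rows):
parts.amt | sum_amt
4 | 4
90 | 90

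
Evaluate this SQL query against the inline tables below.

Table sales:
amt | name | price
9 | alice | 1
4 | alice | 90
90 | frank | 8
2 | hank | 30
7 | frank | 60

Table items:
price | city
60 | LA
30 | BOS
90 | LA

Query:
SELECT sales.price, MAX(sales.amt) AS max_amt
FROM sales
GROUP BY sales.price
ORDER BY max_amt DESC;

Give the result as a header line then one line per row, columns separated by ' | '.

== RESULT ==
sales.price | max_amt
8 | 90
1 | 9
60 | 7
90 | 4
30 | 2

Derivation:
After GROUP BY (5 rows):
sales.price | max_amt
1 | 9
90 | 4
8 | 90
30 | 2
60 | 7
After ORDER BY (5 rows):
sales.price | max_amt
8 | 90
1 | 9
60 | 7
90 | 4
30 | 2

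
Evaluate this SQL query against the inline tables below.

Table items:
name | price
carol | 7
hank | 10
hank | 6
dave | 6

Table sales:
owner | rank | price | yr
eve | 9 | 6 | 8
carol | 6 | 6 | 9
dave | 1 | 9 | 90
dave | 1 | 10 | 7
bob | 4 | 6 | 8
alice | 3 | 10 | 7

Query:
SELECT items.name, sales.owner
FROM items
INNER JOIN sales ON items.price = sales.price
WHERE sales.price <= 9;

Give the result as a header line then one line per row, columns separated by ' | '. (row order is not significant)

== RESULT ==
items.name | sales.owner
hank | eve
hank | carol
hank | bob
dave | eve
dave | carol
dave | bob

Derivation:
After JOIN sales (8 rows):
items.name | items.price | sales.owner | sales.rank | sales.price | sales.yr
hank | 10 | dave | 1 | 10 | 7
hank | 10 | alice | 3 | 10 | 7
hank | 6 | eve | 9 | 6 | 8
hank | 6 | carol | 6 | 6 | 9
hank | 6 | bob | 4 | 6 | 8
dave | 6 | eve | 9 | 6 | 8
dave | 6 | carol | 6 | 6 | 9
dave | 6 | bob | 4 | 6 | 8
After WHERE (6 rows):
items.name | items.price | sales.owner | sales.rank | sales.price | sales.yr
hank | 6 | eve | 9 | 6 | 8
hank | 6 | carol | 6 | 6 | 9
hank | 6 | bob | 4 | 6 | 8
dave | 6 | eve | 9 | 6 | 8
dave | 6 | carol | 6 | 6 | 9
dave | 6 | bob | 4 | 6 | 8
After SELECT (6 rows):
items.name | sales.owner
hank | eve
hank | carol
hank | bob
dave | eve
dave | carol
dave | bob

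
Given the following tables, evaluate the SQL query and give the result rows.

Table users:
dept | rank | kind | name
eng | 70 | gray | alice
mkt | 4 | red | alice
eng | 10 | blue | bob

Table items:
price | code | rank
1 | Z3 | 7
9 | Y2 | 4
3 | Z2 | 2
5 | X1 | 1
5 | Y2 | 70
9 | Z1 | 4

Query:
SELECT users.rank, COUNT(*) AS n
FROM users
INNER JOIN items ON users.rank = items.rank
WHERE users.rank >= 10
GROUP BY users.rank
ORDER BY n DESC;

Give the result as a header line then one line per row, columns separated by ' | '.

After JOIN items (3 rows):
users.dept | users.rank | users.kind | users.name | items.price | items.code | items.rank
eng | 70 | gray | alice | 5 | Y2 | 70
mkt | 4 | red | alice | 9 | Y2 | 4
mkt | 4 | red | alice | 9 | Z1 | 4
After WHERE (1 rows):
users.dept | users.rank | users.kind | users.name | items.price | items.code | items.rank
eng | 70 | gray | alice | 5 | Y2 | 70
After GROUP BY (1 rows):
users.rank | n
70 | 1
After ORDER BY (1 rows):
users.rank | n
70 | 1

== RESULT ==
users.rank | n
70 | 1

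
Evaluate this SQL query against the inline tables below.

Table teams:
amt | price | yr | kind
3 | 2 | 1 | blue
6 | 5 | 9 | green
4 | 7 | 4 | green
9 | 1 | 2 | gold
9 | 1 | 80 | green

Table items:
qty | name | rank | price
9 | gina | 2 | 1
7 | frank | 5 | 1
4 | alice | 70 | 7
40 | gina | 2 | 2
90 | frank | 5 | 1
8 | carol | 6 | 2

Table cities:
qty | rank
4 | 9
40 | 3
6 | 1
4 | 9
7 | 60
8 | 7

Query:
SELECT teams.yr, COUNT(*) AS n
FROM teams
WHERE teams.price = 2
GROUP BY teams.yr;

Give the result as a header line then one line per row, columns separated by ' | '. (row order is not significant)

== RESULT ==
teams.yr | n
1 | 1

Derivation:
After WHERE (1 rows):
teams.amt | teams.price | teams.yr | teams.kind
3 | 2 | 1 | blue
After GROUP BY (1 rows):
teams.yr | n
1 | 1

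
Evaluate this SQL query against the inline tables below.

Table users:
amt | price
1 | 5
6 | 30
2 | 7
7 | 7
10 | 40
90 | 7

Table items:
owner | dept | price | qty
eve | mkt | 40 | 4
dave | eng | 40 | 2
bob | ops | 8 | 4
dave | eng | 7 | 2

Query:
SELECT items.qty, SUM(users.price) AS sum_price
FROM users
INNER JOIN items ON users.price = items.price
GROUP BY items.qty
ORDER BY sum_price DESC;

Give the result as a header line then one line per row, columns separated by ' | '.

After JOIN items (5 rows):
users.amt | users.price | items.owner | items.dept | items.price | items.qty
2 | 7 | dave | eng | 7 | 2
7 | 7 | dave | eng | 7 | 2
10 | 40 | eve | mkt | 40 | 4
10 | 40 | dave | eng | 40 | 2
90 | 7 | dave | eng | 7 | 2
After GROUP BY (2 rows):
items.qty | sum_price
2 | 61
4 | 40
After ORDER BY (2 rows):
items.qty | sum_price
2 | 61
4 | 40

== RESULT ==
items.qty | sum_price
2 | 61
4 | 40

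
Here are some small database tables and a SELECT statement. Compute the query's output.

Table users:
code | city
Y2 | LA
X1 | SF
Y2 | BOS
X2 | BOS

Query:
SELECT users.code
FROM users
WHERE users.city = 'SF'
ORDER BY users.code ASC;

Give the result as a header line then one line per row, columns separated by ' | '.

== RESULT ==
users.code
X1

Derivation:
After WHERE (1 rows):
users.code | users.city
X1 | SF
After SELECT (1 rows):
users.code
X1
After ORDER BY (1 rows):
users.code
X1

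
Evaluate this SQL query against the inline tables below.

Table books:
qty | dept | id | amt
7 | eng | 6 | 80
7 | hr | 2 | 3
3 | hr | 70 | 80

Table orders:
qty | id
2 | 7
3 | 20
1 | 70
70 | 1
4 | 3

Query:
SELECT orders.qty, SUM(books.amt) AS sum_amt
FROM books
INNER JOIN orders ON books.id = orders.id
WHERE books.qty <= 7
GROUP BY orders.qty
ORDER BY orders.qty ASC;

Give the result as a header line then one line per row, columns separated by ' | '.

== RESULT ==
orders.qty | sum_amt
1 | 80

Derivation:
After JOIN orders (1 rows):
books.qty | books.dept | books.id | books.amt | orders.qty | orders.id
3 | hr | 70 | 80 | 1 | 70
After WHERE (1 rows):
books.qty | books.dept | books.id | books.amt | orders.qty | orders.id
3 | hr | 70 | 80 | 1 | 70
After GROUP BY (1 rows):
orders.qty | sum_amt
1 | 80
After ORDER BY (1 rows):
orders.qty | sum_amt
1 | 80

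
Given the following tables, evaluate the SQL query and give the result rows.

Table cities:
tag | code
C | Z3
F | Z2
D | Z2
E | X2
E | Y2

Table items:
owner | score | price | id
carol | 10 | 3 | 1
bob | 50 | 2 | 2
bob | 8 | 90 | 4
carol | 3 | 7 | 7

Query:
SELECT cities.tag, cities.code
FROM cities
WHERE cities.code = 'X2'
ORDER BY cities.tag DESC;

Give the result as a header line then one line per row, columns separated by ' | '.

After WHERE (1 rows):
cities.tag | cities.code
E | X2
After SELECT (1 rows):
cities.tag | cities.code
E | X2
After ORDER BY (1 rows):
cities.tag | cities.code
E | X2

== RESULT ==
cities.tag | cities.code
E | X2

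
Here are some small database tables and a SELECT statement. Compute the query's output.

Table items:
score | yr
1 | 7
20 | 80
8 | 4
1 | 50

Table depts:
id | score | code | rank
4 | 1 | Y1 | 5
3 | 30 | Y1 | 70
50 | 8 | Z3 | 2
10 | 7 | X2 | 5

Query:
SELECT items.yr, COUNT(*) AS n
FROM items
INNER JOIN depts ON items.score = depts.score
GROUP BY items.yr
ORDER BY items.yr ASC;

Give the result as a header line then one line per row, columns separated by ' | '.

== RESULT ==
items.yr | n
4 | 1
7 | 1
50 | 1

Derivation:
After JOIN depts (3 rows):
items.score | items.yr | depts.id | depts.score | depts.code | depts.rank
1 | 7 | 4 | 1 | Y1 | 5
8 | 4 | 50 | 8 | Z3 | 2
1 | 50 | 4 | 1 | Y1 | 5
After GROUP BY (3 rows):
items.yr | n
7 | 1
4 | 1
50 | 1
After ORDER BY (3 rows):
items.yr | n
4 | 1
7 | 1
50 | 1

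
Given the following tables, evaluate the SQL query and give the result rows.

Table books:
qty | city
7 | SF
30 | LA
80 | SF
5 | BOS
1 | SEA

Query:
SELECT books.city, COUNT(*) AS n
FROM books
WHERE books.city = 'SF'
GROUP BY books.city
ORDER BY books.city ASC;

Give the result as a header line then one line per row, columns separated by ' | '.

After WHERE (2 rows):
books.qty | books.city
7 | SF
80 | SF
After GROUP BY (1 rows):
books.city | n
SF | 2
After ORDER BY (1 rows):
books.city | n
SF | 2

== RESULT ==
books.city | n
SF | 2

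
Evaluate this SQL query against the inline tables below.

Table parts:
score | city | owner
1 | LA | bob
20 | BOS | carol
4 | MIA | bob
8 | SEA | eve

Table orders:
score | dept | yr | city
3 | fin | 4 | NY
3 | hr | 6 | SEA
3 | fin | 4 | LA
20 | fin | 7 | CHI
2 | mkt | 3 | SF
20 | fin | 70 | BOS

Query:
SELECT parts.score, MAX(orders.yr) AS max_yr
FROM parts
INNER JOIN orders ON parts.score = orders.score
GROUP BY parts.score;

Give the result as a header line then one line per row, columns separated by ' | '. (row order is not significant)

== RESULT ==
parts.score | max_yr
20 | 70

Derivation:
After JOIN orders (2 rows):
parts.score | parts.city | parts.owner | orders.score | orders.dept | orders.yr | orders.city
20 | BOS | carol | 20 | fin | 7 | CHI
20 | BOS | carol | 20 | fin | 70 | BOS
After GROUP BY (1 rows):
parts.score | max_yr
20 | 70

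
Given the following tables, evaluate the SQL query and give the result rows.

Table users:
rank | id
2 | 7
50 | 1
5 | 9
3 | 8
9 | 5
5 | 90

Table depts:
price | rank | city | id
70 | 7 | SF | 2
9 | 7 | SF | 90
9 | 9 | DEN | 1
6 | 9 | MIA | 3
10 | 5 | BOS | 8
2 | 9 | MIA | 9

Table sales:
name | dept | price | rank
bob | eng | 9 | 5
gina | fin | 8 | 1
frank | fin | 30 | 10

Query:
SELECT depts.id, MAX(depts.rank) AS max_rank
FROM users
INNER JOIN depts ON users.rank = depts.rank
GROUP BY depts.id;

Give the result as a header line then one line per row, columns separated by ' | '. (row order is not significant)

After JOIN depts (5 rows):
users.rank | users.id | depts.price | depts.rank | depts.city | depts.id
5 | 9 | 10 | 5 | BOS | 8
9 | 5 | 9 | 9 | DEN | 1
9 | 5 | 6 | 9 | MIA | 3
9 | 5 | 2 | 9 | MIA | 9
5 | 90 | 10 | 5 | BOS | 8
After GROUP BY (4 rows):
depts.id | max_rank
8 | 5
1 | 9
3 | 9
9 | 9

== RESULT ==
depts.id | max_rank
8 | 5
1 | 9
3 | 9
9 | 9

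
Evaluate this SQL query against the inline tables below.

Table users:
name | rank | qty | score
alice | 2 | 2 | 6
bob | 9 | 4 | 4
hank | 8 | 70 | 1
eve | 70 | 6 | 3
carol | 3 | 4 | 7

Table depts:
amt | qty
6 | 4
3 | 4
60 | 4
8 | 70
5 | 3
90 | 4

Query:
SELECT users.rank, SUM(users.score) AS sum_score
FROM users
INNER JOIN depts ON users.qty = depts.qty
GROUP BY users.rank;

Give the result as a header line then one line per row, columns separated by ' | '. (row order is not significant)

== RESULT ==
users.rank | sum_score
9 | 16
8 | 1
3 | 28

Derivation:
After JOIN depts (9 rows):
users.name | users.rank | users.qty | users.score | depts.amt | depts.qty
bob | 9 | 4 | 4 | 6 | 4
bob | 9 | 4 | 4 | 3 | 4
bob | 9 | 4 | 4 | 60 | 4
bob | 9 | 4 | 4 | 90 | 4
hank | 8 | 70 | 1 | 8 | 70
carol | 3 | 4 | 7 | 6 | 4
carol | 3 | 4 | 7 | 3 | 4
carol | 3 | 4 | 7 | 60 | 4
carol | 3 | 4 | 7 | 90 | 4
After GROUP BY (3 rows):
users.rank | sum_score
9 | 16
8 | 1
3 | 28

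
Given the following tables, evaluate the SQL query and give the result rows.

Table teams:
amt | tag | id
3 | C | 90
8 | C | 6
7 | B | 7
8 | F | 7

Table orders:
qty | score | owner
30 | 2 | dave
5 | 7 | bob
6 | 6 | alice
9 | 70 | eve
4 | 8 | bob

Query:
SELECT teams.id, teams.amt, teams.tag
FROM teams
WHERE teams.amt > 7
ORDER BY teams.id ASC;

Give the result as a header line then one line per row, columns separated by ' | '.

After WHERE (2 rows):
teams.amt | teams.tag | teams.id
8 | C | 6
8 | F | 7
After SELECT (2 rows):
teams.id | teams.amt | teams.tag
6 | 8 | C
7 | 8 | F
After ORDER BY (2 rows):
teams.id | teams.amt | teams.tag
6 | 8 | C
7 | 8 | F

== RESULT ==
teams.id | teams.amt | teams.tag
6 | 8 | C
7 | 8 | F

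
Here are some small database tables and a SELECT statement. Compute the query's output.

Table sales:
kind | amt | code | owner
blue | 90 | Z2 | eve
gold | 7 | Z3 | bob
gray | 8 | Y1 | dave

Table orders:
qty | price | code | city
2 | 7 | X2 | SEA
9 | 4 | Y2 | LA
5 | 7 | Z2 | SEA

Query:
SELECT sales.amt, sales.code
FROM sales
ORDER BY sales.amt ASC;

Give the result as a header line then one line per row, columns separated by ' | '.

After SELECT (3 rows):
sales.amt | sales.code
90 | Z2
7 | Z3
8 | Y1
After ORDER BY (3 rows):
sales.amt | sales.code
7 | Z3
8 | Y1
90 | Z2

== RESULT ==
sales.amt | sales.code
7 | Z3
8 | Y1
90 | Z2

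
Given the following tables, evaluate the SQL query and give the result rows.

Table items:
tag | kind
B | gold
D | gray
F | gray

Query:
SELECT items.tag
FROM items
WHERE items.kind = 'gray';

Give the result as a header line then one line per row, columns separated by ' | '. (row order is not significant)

After WHERE (2 rows):
items.tag | items.kind
D | gray
F | gray
After SELECT (2 rows):
items.tag
D
F

== RESULT ==
items.tag
D
F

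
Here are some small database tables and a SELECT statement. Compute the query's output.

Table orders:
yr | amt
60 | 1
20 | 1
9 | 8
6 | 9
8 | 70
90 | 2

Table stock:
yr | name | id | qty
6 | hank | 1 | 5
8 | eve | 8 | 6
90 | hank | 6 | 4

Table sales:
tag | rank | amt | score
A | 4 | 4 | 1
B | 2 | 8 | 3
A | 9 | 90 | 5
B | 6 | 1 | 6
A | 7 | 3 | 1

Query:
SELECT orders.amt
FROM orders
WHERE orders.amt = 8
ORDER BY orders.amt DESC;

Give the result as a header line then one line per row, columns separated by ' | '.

== RESULT ==
orders.amt
8

Derivation:
After WHERE (1 rows):
orders.yr | orders.amt
9 | 8
After SELECT (1 rows):
orders.amt
8
After ORDER BY (1 rows):
orders.amt
8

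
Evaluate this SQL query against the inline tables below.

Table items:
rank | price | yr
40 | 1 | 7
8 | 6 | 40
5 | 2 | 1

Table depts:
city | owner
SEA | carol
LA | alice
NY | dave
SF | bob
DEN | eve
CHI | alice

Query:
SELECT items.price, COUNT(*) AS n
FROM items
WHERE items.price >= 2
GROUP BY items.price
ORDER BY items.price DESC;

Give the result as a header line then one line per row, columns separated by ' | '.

== RESULT ==
items.price | n
6 | 1
2 | 1

Derivation:
After WHERE (2 rows):
items.rank | items.price | items.yr
8 | 6 | 40
5 | 2 | 1
After GROUP BY (2 rows):
items.price | n
6 | 1
2 | 1
After ORDER BY (2 rows):
items.price | n
6 | 1
2 | 1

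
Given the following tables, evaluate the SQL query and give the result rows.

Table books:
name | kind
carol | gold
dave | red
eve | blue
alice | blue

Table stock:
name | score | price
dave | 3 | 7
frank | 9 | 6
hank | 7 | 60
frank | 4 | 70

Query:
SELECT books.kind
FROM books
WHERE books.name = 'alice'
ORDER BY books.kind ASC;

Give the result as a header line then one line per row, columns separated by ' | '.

After WHERE (1 rows):
books.name | books.kind
alice | blue
After SELECT (1 rows):
books.kind
blue
After ORDER BY (1 rows):
books.kind
blue

== RESULT ==
books.kind
blue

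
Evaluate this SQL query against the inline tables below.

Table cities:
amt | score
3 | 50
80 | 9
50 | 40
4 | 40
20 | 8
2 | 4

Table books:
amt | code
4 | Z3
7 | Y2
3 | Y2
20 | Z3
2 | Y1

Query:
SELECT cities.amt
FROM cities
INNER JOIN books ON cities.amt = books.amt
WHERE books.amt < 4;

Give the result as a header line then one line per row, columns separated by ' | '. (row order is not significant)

After JOIN books (4 rows):
cities.amt | cities.score | books.amt | books.code
3 | 50 | 3 | Y2
4 | 40 | 4 | Z3
20 | 8 | 20 | Z3
2 | 4 | 2 | Y1
After WHERE (2 rows):
cities.amt | cities.score | books.amt | books.code
3 | 50 | 3 | Y2
2 | 4 | 2 | Y1
After SELECT (2 rows):
cities.amt
3
2

== RESULT ==
cities.amt
3
2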